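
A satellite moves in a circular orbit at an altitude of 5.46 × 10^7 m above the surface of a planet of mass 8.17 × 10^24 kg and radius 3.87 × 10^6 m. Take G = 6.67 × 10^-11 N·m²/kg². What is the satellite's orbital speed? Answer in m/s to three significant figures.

Orbital radius r = R + h = 3.87 × 10^6 + 5.46 × 10^7 = 5.847 × 10^7 m.
Gravity supplies the centripetal force: G M m / r² = m v² / r, so v = √(GM/r).
v = √(6.67 × 10^-11 × 8.17 × 10^24 / 5.847 × 10^7) = √(9.320 × 10^6) = 3053 m/s.

3050 m/s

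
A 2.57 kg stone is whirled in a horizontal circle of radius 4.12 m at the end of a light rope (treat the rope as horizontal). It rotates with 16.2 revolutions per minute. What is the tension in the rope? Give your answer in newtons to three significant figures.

30.5 N

ω = 16.2 rev/min × 2π/60 = 1.696 rad/s, so v = ωr = 1.696 × 4.12 = 6.989 m/s.
The tension is the only horizontal force, so it supplies the full centripetal force: T = m v²/r = 2.57 × (6.989)²/4.12 = 2.57 × 48.85/4.12 = 30.47 N.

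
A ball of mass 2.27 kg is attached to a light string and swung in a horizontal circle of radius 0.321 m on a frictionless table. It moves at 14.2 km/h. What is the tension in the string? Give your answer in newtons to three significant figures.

110 N

v = 14.2 km/h = 14.2/3.6 = 3.944 m/s.
The tension is the only horizontal force, so it supplies the full centripetal force: T = m v²/r = 2.27 × (3.944)²/0.321 = 2.27 × 15.56/0.321 = 110.0 N.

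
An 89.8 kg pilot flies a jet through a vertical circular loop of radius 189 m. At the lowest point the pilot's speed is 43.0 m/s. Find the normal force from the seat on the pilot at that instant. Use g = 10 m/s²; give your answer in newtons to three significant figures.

At the lowest point, N points up (toward the centre) and the weight mg points down (away from the centre), so the net inward force is N − mg = mv²/r.
N = m(v²/r + g) = 89.8 × ((43.0)²/189 + 10.0) = 89.8 × (9.783 + 10.0) = 89.8 × 19.78 = 1777 N.

1780 N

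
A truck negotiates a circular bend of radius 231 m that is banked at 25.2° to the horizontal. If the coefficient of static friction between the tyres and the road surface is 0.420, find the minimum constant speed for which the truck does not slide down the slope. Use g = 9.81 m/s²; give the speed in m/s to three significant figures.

9.78 m/s

At the minimum speed, friction acts up the slope at its limiting value f = μN. Radially (horizontal, toward centre): N sinθ − μN cosθ = mv²/r. Vertically: N cosθ + μN sinθ = mg.
Dividing: v² = r g (sinθ − μcosθ)/(cosθ + μsinθ).
sinθ − μcosθ = 0.4258 − 0.420×0.9048 = 0.04575; cosθ + μsinθ = 0.9048 + 0.420×0.4258 = 1.084.
v² = 231 × 9.81 × 0.04575/1.084 = 95.68 m²/s², so v = 9.781 m/s.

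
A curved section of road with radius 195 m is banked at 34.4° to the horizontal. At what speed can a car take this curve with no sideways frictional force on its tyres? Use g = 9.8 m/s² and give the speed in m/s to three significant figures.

36.2 m/s

On a frictionless banked curve, N sinθ = mv²/r and N cosθ = mg, so tanθ = v²/(rg).
v = √(r g tanθ) = √(195 × 9.8 × tan 34.4°) = √(195 × 9.8 × 0.6847) = √1308 = 36.17 m/s.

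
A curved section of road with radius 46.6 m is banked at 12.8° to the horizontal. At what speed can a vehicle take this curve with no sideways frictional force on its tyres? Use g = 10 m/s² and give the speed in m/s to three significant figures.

On a frictionless banked curve, N sinθ = mv²/r and N cosθ = mg, so tanθ = v²/(rg).
v = √(r g tanθ) = √(46.6 × 10.0 × tan 12.8°) = √(46.6 × 10.0 × 0.2272) = √105.9 = 10.29 m/s.

10.3 m/s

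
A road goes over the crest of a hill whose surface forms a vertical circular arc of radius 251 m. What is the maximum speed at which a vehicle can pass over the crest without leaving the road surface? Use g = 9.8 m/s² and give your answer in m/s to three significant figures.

At the crest the centre of the circle is below the vehicle, so the net downward (centripetal) force is mg − N = mv²/r.
The vehicle leaves the road when N → 0, giving v_max = √(g r) = √(9.8 × 251) = 49.60 m/s.

49.6 m/s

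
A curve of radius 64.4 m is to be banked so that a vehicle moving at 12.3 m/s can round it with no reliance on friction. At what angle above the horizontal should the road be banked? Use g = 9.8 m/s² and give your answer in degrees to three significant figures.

With no friction, the horizontal component of the normal force provides the centripetal force: N sinθ = mv²/r, while N cosθ = mg vertically.
Dividing: tanθ = v²/(r g) = (12.3)²/(64.4 × 9.8) = 151.3/631.1 = 0.2397.
θ = arctan(0.2397) = 13.48°.

13.5°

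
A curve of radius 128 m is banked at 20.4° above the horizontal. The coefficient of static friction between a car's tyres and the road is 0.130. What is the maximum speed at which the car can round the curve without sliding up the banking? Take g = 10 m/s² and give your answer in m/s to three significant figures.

26.0 m/s

At the maximum speed, friction acts down the slope at its limiting value f = μN. Radially (horizontal, toward centre): N sinθ + μN cosθ = mv²/r. Vertically: N cosθ − μN sinθ = mg.
Dividing: v² = r g (sinθ + μcosθ)/(cosθ − μsinθ).
sinθ + μcosθ = 0.3486 + 0.130×0.9373 = 0.4704; cosθ − μsinθ = 0.9373 − 0.130×0.3486 = 0.8920.
v² = 128 × 10.0 × 0.4704/0.8920 = 675.1 m²/s², so v = 25.98 m/s.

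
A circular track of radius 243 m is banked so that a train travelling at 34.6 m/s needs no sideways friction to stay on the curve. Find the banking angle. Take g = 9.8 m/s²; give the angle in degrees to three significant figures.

26.7°

For a frictionless banked turn: horizontally N sinθ = mv²/r and vertically N cosθ = mg.
Dividing: tanθ = v²/(r g) = (34.6)²/(243 × 9.8) = 1197/2381 = 0.5027.
θ = arctan(0.5027) = 26.69°.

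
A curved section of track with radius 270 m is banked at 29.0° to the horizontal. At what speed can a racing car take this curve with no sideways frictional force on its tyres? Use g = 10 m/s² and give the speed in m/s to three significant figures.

On a frictionless banked curve, N sinθ = mv²/r and N cosθ = mg, so tanθ = v²/(rg).
v = √(r g tanθ) = √(270 × 10.0 × tan 29.0°) = √(270 × 10.0 × 0.5543) = √1497 = 38.69 m/s.

38.7 m/s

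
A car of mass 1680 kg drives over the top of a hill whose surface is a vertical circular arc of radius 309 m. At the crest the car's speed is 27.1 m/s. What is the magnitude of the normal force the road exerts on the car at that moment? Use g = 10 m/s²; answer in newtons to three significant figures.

At the crest the centripetal acceleration points downward (toward the centre of the arc), so mg − N = mv²/r.
N = m(g − v²/r) = 1680 × (10.0 − (27.1)²/309) = 1680 × (10.0 − 2.377) = 1680 × 7.623 = 12810 N.

12800 N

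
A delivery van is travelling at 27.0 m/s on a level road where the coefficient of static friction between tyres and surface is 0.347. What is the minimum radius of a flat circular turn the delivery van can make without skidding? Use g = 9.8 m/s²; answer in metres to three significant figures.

At the limit, μ_s m g = m v²/r, so r_min = v²/(μ_s g) = (27.0)²/(0.347 × 9.8) = 729.0/3.401 = 214.4 m.

214 m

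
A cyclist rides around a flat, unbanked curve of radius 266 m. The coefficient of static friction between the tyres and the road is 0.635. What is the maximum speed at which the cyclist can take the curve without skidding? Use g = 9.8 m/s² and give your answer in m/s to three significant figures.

Friction provides the centripetal force on a flat curve. At maximum speed it is at its limiting value: μ_s m g = m v²/r.
Mass cancels: v_max = √(μ_s g r) = √(0.635 × 9.8 × 266) = √1655 = 40.69 m/s.

40.7 m/s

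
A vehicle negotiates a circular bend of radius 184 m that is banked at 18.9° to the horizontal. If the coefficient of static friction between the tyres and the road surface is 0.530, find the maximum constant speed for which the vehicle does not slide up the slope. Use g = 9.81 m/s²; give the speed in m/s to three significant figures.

43.9 m/s

At the maximum speed, friction acts down the slope at its limiting value f = μN. Radially (horizontal, toward centre): N sinθ + μN cosθ = mv²/r. Vertically: N cosθ − μN sinθ = mg.
Dividing: v² = r g (sinθ + μcosθ)/(cosθ − μsinθ).
sinθ + μcosθ = 0.3239 + 0.530×0.9461 = 0.8253; cosθ − μsinθ = 0.9461 − 0.530×0.3239 = 0.7744.
v² = 184 × 9.81 × 0.8253/0.7744 = 1924 m²/s², so v = 43.86 m/s.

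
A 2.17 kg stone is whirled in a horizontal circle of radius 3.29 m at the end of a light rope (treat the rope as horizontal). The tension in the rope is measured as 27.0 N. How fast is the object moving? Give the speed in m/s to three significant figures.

T = m v²/r ⇒ v = √(T r / m) = √(27.0 × 3.29 / 2.17) = √40.94 = 6.398 m/s.

6.40 m/s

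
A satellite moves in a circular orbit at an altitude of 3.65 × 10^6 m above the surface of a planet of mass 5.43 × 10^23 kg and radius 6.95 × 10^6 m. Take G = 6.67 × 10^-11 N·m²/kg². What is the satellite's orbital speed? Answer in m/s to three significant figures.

Orbital radius r = R + h = 6.95 × 10^6 + 3.65 × 10^6 = 1.060 × 10^7 m.
Gravity supplies the centripetal force: G M m / r² = m v² / r, so v = √(GM/r).
v = √(6.67 × 10^-11 × 5.43 × 10^23 / 1.060 × 10^7) = √(3.417 × 10^6) = 1848 m/s.

1850 m/s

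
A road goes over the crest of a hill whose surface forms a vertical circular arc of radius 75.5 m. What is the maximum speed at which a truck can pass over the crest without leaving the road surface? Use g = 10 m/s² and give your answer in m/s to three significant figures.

At the crest the centre of the circle is below the truck, so the net downward (centripetal) force is mg − N = mv²/r.
The truck leaves the road when N → 0, giving v_max = √(g r) = √(10.0 × 75.5) = 27.48 m/s.

27.5 m/s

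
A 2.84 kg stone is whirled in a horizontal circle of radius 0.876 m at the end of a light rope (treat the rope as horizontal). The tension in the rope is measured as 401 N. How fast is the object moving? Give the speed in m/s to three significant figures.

11.1 m/s

T = m v²/r ⇒ v = √(T r / m) = √(401 × 0.876 / 2.84) = √123.7 = 11.12 m/s.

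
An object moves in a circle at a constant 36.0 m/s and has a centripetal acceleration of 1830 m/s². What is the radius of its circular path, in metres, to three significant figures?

a_c = v²/r ⇒ r = v²/a_c = (36.0)²/1830 = 1296/1830 = 0.7082 m.

0.708 m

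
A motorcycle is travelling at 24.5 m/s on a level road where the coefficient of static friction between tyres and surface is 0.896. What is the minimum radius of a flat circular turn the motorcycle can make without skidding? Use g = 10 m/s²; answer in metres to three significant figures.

At the limit, μ_s m g = m v²/r, so r_min = v²/(μ_s g) = (24.5)²/(0.896 × 10.0) = 600.2/8.960 = 66.99 m.

67.0 m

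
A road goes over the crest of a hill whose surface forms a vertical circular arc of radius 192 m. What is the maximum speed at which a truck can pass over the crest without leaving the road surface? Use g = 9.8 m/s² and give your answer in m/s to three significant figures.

43.4 m/s

At the crest the centre of the circle is below the truck, so the net downward (centripetal) force is mg − N = mv²/r.
The truck leaves the road when N → 0, giving v_max = √(g r) = √(9.8 × 192) = 43.38 m/s.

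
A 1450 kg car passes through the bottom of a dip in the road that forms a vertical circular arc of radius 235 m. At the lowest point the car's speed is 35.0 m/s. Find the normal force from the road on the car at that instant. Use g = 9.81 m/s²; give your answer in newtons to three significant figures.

21800 N

At the lowest point, N points up (toward the centre) and the weight mg points down (away from the centre), so the net inward force is N − mg = mv²/r.
N = m(v²/r + g) = 1450 × ((35.0)²/235 + 9.81) = 1450 × (5.213 + 9.81) = 1450 × 15.02 = 21780 N.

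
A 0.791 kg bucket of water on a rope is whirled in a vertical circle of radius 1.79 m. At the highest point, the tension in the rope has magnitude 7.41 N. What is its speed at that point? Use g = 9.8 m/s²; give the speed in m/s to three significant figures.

At the top, T + mg = mv²/r, so v = √(r(T/m + g)) = √(1.79 × (7.41/0.791 + 9.8)) = √(1.79 × 19.17) = √34.31 = 5.858 m/s.

5.86 m/s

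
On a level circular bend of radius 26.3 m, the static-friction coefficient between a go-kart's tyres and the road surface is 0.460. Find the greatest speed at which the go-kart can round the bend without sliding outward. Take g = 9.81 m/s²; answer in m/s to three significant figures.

10.9 m/s

On a flat curve, static friction is the only horizontal force, so it must supply the full centripetal force: μ_s m g = m v²/r.
Mass cancels: v_max = √(μ_s g r) = √(0.460 × 9.81 × 26.3) = √118.7 = 10.89 m/s.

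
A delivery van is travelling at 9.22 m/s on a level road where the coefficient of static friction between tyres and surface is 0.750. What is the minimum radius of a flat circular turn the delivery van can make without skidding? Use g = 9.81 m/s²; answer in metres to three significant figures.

11.6 m

At the limit, μ_s m g = m v²/r, so r_min = v²/(μ_s g) = (9.22)²/(0.750 × 9.81) = 85.01/7.358 = 11.55 m.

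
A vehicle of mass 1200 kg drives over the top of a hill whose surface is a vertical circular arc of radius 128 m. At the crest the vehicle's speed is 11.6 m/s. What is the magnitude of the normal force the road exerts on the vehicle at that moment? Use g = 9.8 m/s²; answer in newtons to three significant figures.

At the crest the centripetal acceleration points downward (toward the centre of the arc), so mg − N = mv²/r.
N = m(g − v²/r) = 1200 × (9.8 − (11.6)²/128) = 1200 × (9.8 − 1.051) = 1200 × 8.749 = 10500 N.

10500 N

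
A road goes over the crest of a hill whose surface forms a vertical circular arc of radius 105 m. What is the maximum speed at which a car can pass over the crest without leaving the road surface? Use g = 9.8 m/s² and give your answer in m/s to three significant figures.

At the crest the centre of the circle is below the car, so the net downward (centripetal) force is mg − N = mv²/r.
The car leaves the road when N → 0, giving v_max = √(g r) = √(9.8 × 105) = 32.08 m/s.

32.1 m/s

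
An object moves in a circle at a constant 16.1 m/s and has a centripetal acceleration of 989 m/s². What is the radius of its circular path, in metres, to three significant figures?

0.262 m

a_c = v²/r ⇒ r = v²/a_c = (16.1)²/989 = 259.2/989 = 0.2621 m.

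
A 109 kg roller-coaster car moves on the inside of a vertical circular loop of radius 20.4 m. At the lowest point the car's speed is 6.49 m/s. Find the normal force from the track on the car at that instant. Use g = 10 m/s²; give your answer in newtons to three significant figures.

At the lowest point, N points up (toward the centre) and the weight mg points down (away from the centre), so the net inward force is N − mg = mv²/r.
N = m(v²/r + g) = 109 × ((6.49)²/20.4 + 10.0) = 109 × (2.065 + 10.0) = 109 × 12.06 = 1315 N.

1320 N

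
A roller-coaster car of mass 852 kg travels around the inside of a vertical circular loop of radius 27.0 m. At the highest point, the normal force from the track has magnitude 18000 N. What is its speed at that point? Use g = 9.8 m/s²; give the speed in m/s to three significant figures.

28.9 m/s

At the top, N + mg = mv²/r, so v = √(r(N/m + g)) = √(27.0 × (18000/852 + 9.8)) = √(27.0 × 30.93) = √835.0 = 28.90 m/s.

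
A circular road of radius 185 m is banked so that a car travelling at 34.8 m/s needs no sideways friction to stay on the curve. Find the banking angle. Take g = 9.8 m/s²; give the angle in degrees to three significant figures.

33.7°

With no friction, the horizontal component of the normal force provides the centripetal force: N sinθ = mv²/r, while N cosθ = mg vertically.
Dividing: tanθ = v²/(r g) = (34.8)²/(185 × 9.8) = 1211/1813 = 0.6680.
θ = arctan(0.6680) = 33.74°.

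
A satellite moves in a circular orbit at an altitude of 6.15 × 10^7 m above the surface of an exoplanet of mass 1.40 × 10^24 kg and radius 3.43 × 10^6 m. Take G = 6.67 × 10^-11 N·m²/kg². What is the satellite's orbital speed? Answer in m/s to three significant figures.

1200 m/s

Orbital radius r = R + h = 3.43 × 10^6 + 6.15 × 10^7 = 6.493 × 10^7 m.
Gravity supplies the centripetal force: G M m / r² = m v² / r, so v = √(GM/r).
v = √(6.67 × 10^-11 × 1.40 × 10^24 / 6.493 × 10^7) = √(1.438 × 10^6) = 1199 m/s.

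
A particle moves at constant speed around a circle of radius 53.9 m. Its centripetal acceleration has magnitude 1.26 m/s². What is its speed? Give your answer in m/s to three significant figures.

a_c = v²/r ⇒ v = √(a_c · r) = √(1.26 × 53.9) = √67.91 = 8.241 m/s.

8.24 m/s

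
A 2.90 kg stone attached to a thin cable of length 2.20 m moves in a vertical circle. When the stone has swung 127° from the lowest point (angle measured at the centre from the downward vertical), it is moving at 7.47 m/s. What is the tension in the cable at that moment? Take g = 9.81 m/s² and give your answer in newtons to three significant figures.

56.4 N

Take the radial direction toward the centre of the circle as positive. The component of the weight along the string toward the centre is −mg cos φ (φ measured from the bottom), so Newton's second law along the string gives T − mg cos φ = m v²/r.
cos 127° = -0.6018, so T = m(v²/r + g cos φ) = 2.90 × ((7.47)²/2.20 + 9.81 × -0.6018) = 2.90 × (25.36 + (-5.904)) = 2.90 × 19.46 = 56.43 N.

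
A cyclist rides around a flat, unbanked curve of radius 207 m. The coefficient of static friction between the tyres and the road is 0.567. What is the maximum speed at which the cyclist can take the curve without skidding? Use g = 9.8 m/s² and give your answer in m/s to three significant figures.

33.9 m/s

On a flat curve, static friction is the only horizontal force, so it must supply the full centripetal force: μ_s m g = m v²/r.
Mass cancels: v_max = √(μ_s g r) = √(0.567 × 9.8 × 207) = √1150 = 33.91 m/s.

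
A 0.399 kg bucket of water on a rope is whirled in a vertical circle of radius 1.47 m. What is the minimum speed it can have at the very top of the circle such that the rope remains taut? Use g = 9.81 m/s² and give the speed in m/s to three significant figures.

3.80 m/s

At the highest point the centre is directly below, so both the weight and T act inward: T + mg = mv²/r.
At minimum speed T → 0, so mg = mv_min²/r ⇒ v_min = √(g r) = √(9.81 × 1.47) = 3.797 m/s.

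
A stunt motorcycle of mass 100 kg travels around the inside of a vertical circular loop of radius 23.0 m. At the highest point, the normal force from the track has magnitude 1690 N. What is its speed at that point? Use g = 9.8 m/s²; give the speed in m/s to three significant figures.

24.8 m/s

At the top, N + mg = mv²/r, so v = √(r(N/m + g)) = √(23.0 × (1690/100 + 9.8)) = √(23.0 × 26.70) = √614.1 = 24.78 m/s.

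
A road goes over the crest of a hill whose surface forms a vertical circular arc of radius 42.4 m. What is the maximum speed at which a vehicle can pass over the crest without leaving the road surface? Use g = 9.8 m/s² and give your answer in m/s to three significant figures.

At the crest the centre of the circle is below the vehicle, so the net downward (centripetal) force is mg − N = mv²/r.
The vehicle leaves the road when N → 0, giving v_max = √(g r) = √(9.8 × 42.4) = 20.38 m/s.

20.4 m/s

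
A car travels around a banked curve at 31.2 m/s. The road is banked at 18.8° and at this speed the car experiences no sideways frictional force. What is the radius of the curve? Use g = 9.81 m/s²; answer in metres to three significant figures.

291 m

Frictionless banking: tanθ = v²/(rg), so r = v²/(g tanθ).
r = (31.2)²/(9.81 × tan 18.8°) = 973.4/(9.81 × 0.3404) = 973.4/3.340 = 291.5 m.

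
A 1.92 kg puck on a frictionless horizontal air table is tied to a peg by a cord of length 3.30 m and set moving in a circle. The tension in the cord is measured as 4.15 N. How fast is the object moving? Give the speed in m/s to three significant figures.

T = m v²/r ⇒ v = √(T r / m) = √(4.15 × 3.30 / 1.92) = √7.133 = 2.671 m/s.

2.67 m/s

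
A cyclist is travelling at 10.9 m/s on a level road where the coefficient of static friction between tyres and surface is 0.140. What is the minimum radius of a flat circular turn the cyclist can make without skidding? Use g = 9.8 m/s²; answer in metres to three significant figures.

86.6 m

At the limit, μ_s m g = m v²/r, so r_min = v²/(μ_s g) = (10.9)²/(0.140 × 9.8) = 118.8/1.372 = 86.60 m.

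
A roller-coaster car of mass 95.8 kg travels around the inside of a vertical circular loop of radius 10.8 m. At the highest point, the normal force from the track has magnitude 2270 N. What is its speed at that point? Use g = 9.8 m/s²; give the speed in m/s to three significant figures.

19.0 m/s

At the top, N + mg = mv²/r, so v = √(r(N/m + g)) = √(10.8 × (2270/95.8 + 9.8)) = √(10.8 × 33.50) = √361.7 = 19.02 m/s.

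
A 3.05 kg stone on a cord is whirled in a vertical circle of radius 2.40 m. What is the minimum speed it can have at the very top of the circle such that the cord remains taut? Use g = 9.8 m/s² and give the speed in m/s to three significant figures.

At the highest point the centre is directly below, so both the weight and T act inward: T + mg = mv²/r.
At minimum speed T → 0, so mg = mv_min²/r ⇒ v_min = √(g r) = √(9.8 × 2.40) = 4.850 m/s.

4.85 m/s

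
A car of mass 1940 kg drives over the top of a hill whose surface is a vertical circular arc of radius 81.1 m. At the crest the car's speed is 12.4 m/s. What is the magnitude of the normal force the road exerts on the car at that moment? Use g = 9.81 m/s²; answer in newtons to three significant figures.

15400 N

At the crest the centripetal acceleration points downward (toward the centre of the arc), so mg − N = mv²/r.
N = m(g − v²/r) = 1940 × (9.81 − (12.4)²/81.1) = 1940 × (9.81 − 1.896) = 1940 × 7.914 = 15350 N.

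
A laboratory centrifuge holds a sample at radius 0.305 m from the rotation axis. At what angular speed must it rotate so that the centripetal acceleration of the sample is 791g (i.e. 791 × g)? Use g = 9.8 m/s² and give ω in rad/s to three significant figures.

159 rad/s

Centripetal acceleration a_c = ω²r. Setting ω²r = 791g:
ω = √(791g / r) = √(791 × 9.8 / 0.305) = √25420 = 159.4 rad/s.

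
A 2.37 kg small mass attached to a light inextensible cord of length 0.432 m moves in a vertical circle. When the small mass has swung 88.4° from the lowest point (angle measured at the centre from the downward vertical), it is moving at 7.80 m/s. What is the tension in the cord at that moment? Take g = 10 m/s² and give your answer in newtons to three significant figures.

Take the radial direction toward the centre of the circle as positive. The component of the weight along the string toward the centre is −mg cos φ (φ measured from the bottom), so Newton's second law along the string gives T − mg cos φ = m v²/r.
cos 88.4° = 0.02792, so T = m(v²/r + g cos φ) = 2.37 × ((7.80)²/0.432 + 10.0 × 0.02792) = 2.37 × (140.8 + (0.2792)) = 2.37 × 141.1 = 334.4 N.

334 N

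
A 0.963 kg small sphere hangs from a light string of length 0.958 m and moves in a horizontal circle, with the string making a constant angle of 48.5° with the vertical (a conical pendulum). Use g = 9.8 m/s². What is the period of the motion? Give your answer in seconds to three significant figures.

r = L sinθ = 0.7175 m. From T sinθ = mω²r and T cosθ = mg: tanθ = ω²r/g, so ω² = g tanθ / r = g/(L cosθ).
ω = √(g/(L cosθ)) = √(9.8/(0.958 × 0.6626)) = √15.44 = 3.929 rad/s.
Period = 2π/ω = 1.599 s.

1.60 s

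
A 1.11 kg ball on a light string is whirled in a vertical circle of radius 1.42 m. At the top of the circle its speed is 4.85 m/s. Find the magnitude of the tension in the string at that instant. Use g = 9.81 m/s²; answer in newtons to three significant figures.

7.50 N

At the top, both T and the weight mg point inward (toward the centre), so T + mg = mv²/r.
T = m(v²/r − g) = 1.11 × ((4.85)²/1.42 − 9.81) = 1.11 × (16.57 − 9.81) = 1.11 × 6.755 = 7.498 N.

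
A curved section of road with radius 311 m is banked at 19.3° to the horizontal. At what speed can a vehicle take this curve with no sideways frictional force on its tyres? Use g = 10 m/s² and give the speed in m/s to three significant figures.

33.0 m/s

On a frictionless banked curve, N sinθ = mv²/r and N cosθ = mg, so tanθ = v²/(rg).
v = √(r g tanθ) = √(311 × 10.0 × tan 19.3°) = √(311 × 10.0 × 0.3502) = √1089 = 33.00 m/s.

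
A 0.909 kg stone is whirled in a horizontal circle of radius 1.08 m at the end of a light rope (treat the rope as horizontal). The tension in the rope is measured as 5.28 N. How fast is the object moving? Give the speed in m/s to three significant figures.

T = m v²/r ⇒ v = √(T r / m) = √(5.28 × 1.08 / 0.909) = √6.273 = 2.505 m/s.

2.50 m/s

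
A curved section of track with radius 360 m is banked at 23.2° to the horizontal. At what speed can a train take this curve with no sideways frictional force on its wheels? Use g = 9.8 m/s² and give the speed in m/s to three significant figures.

38.9 m/s

On a frictionless banked curve, N sinθ = mv²/r and N cosθ = mg, so tanθ = v²/(rg).
v = √(r g tanθ) = √(360 × 9.8 × tan 23.2°) = √(360 × 9.8 × 0.4286) = √1512 = 38.89 m/s.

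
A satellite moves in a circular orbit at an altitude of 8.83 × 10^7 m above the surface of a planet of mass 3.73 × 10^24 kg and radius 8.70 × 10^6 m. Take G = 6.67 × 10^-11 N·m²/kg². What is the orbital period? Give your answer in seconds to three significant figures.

r = R + h = 8.70 × 10^6 + 8.83 × 10^7 = 9.700 × 10^7 m. Gravity provides the centripetal force: G M m / r² = m v² / r ⇒ v = √(GM/r) = 1602 m/s.
T = 2πr/v = 2π × 9.700 × 10^7 / 1602 = 380600 s.

381000 s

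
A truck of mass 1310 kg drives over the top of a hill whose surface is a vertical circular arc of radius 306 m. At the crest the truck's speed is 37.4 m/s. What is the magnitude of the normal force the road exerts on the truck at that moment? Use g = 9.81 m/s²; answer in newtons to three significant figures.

At the crest the centripetal acceleration points downward (toward the centre of the arc), so mg − N = mv²/r.
N = m(g − v²/r) = 1310 × (9.81 − (37.4)²/306) = 1310 × (9.81 − 4.571) = 1310 × 5.239 = 6863 N.

6860 N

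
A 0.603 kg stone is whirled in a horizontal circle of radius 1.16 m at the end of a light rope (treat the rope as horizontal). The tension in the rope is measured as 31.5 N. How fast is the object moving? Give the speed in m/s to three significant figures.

T = m v²/r ⇒ v = √(T r / m) = √(31.5 × 1.16 / 0.603) = √60.60 = 7.784 m/s.

7.78 m/s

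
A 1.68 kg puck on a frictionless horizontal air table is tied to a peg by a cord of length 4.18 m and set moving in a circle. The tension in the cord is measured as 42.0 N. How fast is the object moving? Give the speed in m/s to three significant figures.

T = m v²/r ⇒ v = √(T r / m) = √(42.0 × 4.18 / 1.68) = √104.5 = 10.22 m/s.

10.2 m/s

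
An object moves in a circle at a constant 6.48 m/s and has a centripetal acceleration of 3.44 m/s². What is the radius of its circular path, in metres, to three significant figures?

a_c = v²/r ⇒ r = v²/a_c = (6.48)²/3.44 = 41.99/3.44 = 12.21 m.

12.2 m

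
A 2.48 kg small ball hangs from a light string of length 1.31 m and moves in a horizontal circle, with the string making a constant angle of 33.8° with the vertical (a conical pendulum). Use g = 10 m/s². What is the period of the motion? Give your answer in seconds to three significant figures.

2.07 s

r = L sinθ = 0.7287 m. From T sinθ = mω²r and T cosθ = mg: tanθ = ω²r/g, so ω² = g tanθ / r = g/(L cosθ).
ω = √(g/(L cosθ)) = √(10.0/(1.31 × 0.8310)) = √9.186 = 3.031 rad/s.
Period = 2π/ω = 2.073 s.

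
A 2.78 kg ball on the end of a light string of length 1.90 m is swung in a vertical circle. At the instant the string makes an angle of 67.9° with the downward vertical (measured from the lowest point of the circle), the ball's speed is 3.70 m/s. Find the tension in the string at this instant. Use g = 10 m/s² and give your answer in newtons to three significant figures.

30.5 N

Take the radial direction toward the centre of the circle as positive. The component of the weight along the string toward the centre is −mg cos φ (φ measured from the bottom), so Newton's second law along the string gives T − mg cos φ = m v²/r.
cos 67.9° = 0.3762, so T = m(v²/r + g cos φ) = 2.78 × ((3.70)²/1.90 + 10.0 × 0.3762) = 2.78 × (7.205 + (3.762)) = 2.78 × 10.97 = 30.49 N.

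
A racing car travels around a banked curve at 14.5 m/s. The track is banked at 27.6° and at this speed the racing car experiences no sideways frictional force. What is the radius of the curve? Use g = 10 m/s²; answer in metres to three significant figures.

Frictionless banking: tanθ = v²/(rg), so r = v²/(g tanθ).
r = (14.5)²/(10.0 × tan 27.6°) = 210.2/(10.0 × 0.5228) = 210.2/5.228 = 40.22 m.

40.2 m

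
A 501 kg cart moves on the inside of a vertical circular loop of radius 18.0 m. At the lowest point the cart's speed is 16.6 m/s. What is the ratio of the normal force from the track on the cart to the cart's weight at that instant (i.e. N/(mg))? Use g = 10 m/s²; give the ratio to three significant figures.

At the bottom, N − mg = mv²/r, so N = m(v²/r + g) and N/(mg) = v²/(rg) + 1 = (16.6)²/(18.0 × 10.0) + 1 = 1.531 + 1 = 2.531.

2.53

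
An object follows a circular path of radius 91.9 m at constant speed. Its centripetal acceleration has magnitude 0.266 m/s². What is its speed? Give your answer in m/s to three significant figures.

a_c = v²/r ⇒ v = √(a_c · r) = √(0.266 × 91.9) = √24.45 = 4.944 m/s.

4.94 m/s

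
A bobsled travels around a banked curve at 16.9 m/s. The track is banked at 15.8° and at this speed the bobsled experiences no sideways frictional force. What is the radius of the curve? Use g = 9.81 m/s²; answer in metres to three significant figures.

103 m

Frictionless banking: tanθ = v²/(rg), so r = v²/(g tanθ).
r = (16.9)²/(9.81 × tan 15.8°) = 285.6/(9.81 × 0.2830) = 285.6/2.776 = 102.9 m.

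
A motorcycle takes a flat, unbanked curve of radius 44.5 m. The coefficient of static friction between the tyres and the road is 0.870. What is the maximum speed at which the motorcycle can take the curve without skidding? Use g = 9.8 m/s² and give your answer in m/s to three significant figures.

19.5 m/s

The only inward force on a level bend is static friction, so at the limit f_s = μ_s N = μ_s m g = m v²/r.
Mass cancels: v_max = √(μ_s g r) = √(0.870 × 9.8 × 44.5) = √379.4 = 19.48 m/s.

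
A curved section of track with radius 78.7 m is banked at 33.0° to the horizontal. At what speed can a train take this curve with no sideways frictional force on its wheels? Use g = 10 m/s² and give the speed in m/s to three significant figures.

22.6 m/s

On a frictionless banked curve, N sinθ = mv²/r and N cosθ = mg, so tanθ = v²/(rg).
v = √(r g tanθ) = √(78.7 × 10.0 × tan 33.0°) = √(78.7 × 10.0 × 0.6494) = √511.1 = 22.61 m/s.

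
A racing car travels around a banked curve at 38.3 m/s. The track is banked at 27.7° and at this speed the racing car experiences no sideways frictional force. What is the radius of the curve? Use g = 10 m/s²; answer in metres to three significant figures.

Frictionless banking: tanθ = v²/(rg), so r = v²/(g tanθ).
r = (38.3)²/(10.0 × tan 27.7°) = 1467/(10.0 × 0.5250) = 1467/5.250 = 279.4 m.

279 m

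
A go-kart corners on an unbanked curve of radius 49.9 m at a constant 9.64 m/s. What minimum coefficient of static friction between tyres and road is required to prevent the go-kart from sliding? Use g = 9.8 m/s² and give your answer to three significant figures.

Friction provides the centripetal force: μ_s m g = m v²/r, so μ_s = v²/(g r) = (9.640)²/(9.8 × 49.9) = 92.93/489.0 = 0.1900.

0.190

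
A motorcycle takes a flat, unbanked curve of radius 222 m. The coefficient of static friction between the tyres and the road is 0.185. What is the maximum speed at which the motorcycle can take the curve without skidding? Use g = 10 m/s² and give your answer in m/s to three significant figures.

The only inward force on a level bend is static friction, so at the limit f_s = μ_s N = μ_s m g = m v²/r.
Mass cancels: v_max = √(μ_s g r) = √(0.185 × 10.0 × 222) = √410.7 = 20.27 m/s.

20.3 m/s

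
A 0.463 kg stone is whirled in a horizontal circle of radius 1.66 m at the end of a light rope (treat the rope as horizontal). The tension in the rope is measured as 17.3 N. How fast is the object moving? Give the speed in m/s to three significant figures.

T = m v²/r ⇒ v = √(T r / m) = √(17.3 × 1.66 / 0.463) = √62.03 = 7.876 m/s.

7.88 m/s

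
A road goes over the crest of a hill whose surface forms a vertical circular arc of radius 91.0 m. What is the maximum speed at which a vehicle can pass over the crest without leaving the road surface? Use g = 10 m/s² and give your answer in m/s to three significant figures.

30.2 m/s

At the crest the centre of the circle is below the vehicle, so the net downward (centripetal) force is mg − N = mv²/r.
The vehicle leaves the road when N → 0, giving v_max = √(g r) = √(10.0 × 91.0) = 30.17 m/s.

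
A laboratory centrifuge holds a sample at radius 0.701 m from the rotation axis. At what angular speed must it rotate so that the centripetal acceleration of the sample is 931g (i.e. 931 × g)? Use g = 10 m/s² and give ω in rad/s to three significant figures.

Centripetal acceleration a_c = ω²r. Setting ω²r = 931g:
ω = √(931g / r) = √(931 × 10.0 / 0.701) = √13280 = 115.2 rad/s.

115 rad/s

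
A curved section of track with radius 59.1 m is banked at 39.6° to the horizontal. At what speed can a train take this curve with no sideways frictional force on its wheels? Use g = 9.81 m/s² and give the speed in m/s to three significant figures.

21.9 m/s

On a frictionless banked curve, N sinθ = mv²/r and N cosθ = mg, so tanθ = v²/(rg).
v = √(r g tanθ) = √(59.1 × 9.81 × tan 39.6°) = √(59.1 × 9.81 × 0.8273) = √479.6 = 21.90 m/s.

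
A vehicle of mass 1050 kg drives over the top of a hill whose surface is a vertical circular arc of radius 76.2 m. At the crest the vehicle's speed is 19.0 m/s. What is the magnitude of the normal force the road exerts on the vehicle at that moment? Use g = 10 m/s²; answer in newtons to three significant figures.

5530 N

At the crest the centripetal acceleration points downward (toward the centre of the arc), so mg − N = mv²/r.
N = m(g − v²/r) = 1050 × (10.0 − (19.0)²/76.2) = 1050 × (10.0 − 4.738) = 1050 × 5.262 = 5526 N.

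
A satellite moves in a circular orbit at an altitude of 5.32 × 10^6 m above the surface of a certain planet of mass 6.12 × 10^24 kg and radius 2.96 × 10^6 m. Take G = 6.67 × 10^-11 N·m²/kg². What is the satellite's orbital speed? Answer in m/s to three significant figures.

7020 m/s

Orbital radius r = R + h = 2.96 × 10^6 + 5.32 × 10^6 = 8.280 × 10^6 m.
Gravity supplies the centripetal force: G M m / r² = m v² / r, so v = √(GM/r).
v = √(6.67 × 10^-11 × 6.12 × 10^24 / 8.280 × 10^6) = √(4.930 × 10^7) = 7021 m/s.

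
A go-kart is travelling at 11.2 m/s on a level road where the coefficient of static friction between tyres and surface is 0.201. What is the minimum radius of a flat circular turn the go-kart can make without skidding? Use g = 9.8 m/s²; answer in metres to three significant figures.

63.7 m

At the limit, μ_s m g = m v²/r, so r_min = v²/(μ_s g) = (11.2)²/(0.201 × 9.8) = 125.4/1.970 = 63.68 m.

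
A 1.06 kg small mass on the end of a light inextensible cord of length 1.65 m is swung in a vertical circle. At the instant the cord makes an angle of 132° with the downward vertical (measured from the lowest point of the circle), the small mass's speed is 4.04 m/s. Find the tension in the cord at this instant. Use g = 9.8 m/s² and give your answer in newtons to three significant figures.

3.53 N

Take the radial direction toward the centre of the circle as positive. The component of the weight along the string toward the centre is −mg cos φ (φ measured from the bottom), so Newton's second law along the string gives T − mg cos φ = m v²/r.
cos 132° = -0.6691, so T = m(v²/r + g cos φ) = 1.06 × ((4.04)²/1.65 + 9.8 × -0.6691) = 1.06 × (9.892 + (-6.557)) = 1.06 × 3.334 = 3.534 N.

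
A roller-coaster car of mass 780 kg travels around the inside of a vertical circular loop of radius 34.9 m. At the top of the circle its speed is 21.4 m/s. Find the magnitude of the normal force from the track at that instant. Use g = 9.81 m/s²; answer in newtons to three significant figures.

At the top, both N and the weight mg point inward (toward the centre), so N + mg = mv²/r.
N = m(v²/r − g) = 780 × ((21.4)²/34.9 − 9.81) = 780 × (13.12 − 9.81) = 780 × 3.312 = 2583 N.

2580 N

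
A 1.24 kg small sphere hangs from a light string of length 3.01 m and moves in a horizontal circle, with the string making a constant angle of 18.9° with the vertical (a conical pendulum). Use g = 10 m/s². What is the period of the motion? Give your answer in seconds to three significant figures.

r = L sinθ = 0.9750 m. From T sinθ = mω²r and T cosθ = mg: tanθ = ω²r/g, so ω² = g tanθ / r = g/(L cosθ).
ω = √(g/(L cosθ)) = √(10.0/(3.01 × 0.9461)) = √3.512 = 1.874 rad/s.
Period = 2π/ω = 3.353 s.

3.35 s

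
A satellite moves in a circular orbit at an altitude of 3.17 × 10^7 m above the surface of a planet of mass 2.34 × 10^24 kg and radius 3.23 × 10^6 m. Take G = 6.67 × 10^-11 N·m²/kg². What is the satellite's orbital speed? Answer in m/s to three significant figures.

Orbital radius r = R + h = 3.23 × 10^6 + 3.17 × 10^7 = 3.493 × 10^7 m.
Gravity supplies the centripetal force: G M m / r² = m v² / r, so v = √(GM/r).
v = √(6.67 × 10^-11 × 2.34 × 10^24 / 3.493 × 10^7) = √(4.468 × 10^6) = 2114 m/s.

2110 m/s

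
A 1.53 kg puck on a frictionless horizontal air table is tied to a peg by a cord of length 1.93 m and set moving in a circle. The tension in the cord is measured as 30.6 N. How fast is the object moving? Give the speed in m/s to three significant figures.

6.21 m/s

T = m v²/r ⇒ v = √(T r / m) = √(30.6 × 1.93 / 1.53) = √38.60 = 6.213 m/s.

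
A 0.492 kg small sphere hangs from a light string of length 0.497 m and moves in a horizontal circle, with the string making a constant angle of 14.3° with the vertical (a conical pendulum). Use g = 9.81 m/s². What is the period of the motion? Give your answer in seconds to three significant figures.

r = L sinθ = 0.1228 m. From T sinθ = mω²r and T cosθ = mg: tanθ = ω²r/g, so ω² = g tanθ / r = g/(L cosθ).
ω = √(g/(L cosθ)) = √(9.81/(0.497 × 0.9690)) = √20.37 = 4.513 rad/s.
Period = 2π/ω = 1.392 s.

1.39 s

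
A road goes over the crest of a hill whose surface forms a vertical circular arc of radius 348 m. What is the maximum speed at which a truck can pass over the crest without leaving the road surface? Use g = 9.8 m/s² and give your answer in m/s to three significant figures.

At the crest the centre of the circle is below the truck, so the net downward (centripetal) force is mg − N = mv²/r.
The truck leaves the road when N → 0, giving v_max = √(g r) = √(9.8 × 348) = 58.40 m/s.

58.4 m/s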